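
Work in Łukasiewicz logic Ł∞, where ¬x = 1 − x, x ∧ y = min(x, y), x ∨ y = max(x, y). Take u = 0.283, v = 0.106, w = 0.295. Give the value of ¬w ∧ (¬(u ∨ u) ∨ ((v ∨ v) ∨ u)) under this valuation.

0.705

¬w = 1 − 0.295 = 0.705
u ∨ u = max(0.283, 0.283) = 0.283
¬(u ∨ u) = 1 − 0.283 = 0.717
v ∨ v = max(0.106, 0.106) = 0.106
(v ∨ v) ∨ u = max(0.106, 0.283) = 0.283
¬(u ∨ u) ∨ ((v ∨ v) ∨ u) = max(0.717, 0.283) = 0.717
¬w ∧ (¬(u ∨ u) ∨ ((v ∨ v) ∨ u)) = min(0.705, 0.717) = 0.705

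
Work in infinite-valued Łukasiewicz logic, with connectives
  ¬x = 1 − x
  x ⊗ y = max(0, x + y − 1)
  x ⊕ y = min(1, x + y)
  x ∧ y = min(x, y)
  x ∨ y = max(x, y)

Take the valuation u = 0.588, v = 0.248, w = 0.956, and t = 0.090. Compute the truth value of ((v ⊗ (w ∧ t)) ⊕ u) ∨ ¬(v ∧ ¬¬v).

0.752

w ∧ t = min(0.956, 0.090) = 0.090
v ⊗ (w ∧ t) = max(0, 0.248 + 0.090 − 1) = max(0, -0.662) = 0.000
(v ⊗ (w ∧ t)) ⊕ u = min(1, 0.000 + 0.588) = min(1, 0.588) = 0.588
¬v = 1 − 0.248 = 0.752
¬¬v = 1 − 0.752 = 0.248
v ∧ ¬¬v = min(0.248, 0.248) = 0.248
¬(v ∧ ¬¬v) = 1 − 0.248 = 0.752
((v ⊗ (w ∧ t)) ⊕ u) ∨ ¬(v ∧ ¬¬v) = max(0.588, 0.752) = 0.752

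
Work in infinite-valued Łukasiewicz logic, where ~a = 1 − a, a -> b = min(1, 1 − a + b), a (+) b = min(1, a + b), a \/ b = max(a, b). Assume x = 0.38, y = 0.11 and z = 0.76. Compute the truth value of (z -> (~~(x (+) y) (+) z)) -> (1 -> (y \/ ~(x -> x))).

x (+) y = min(1, 0.38 + 0.11) = min(1, 0.49) = 0.49
~(x (+) y) = 1 − 0.49 = 0.51
~~(x (+) y) = 1 − 0.51 = 0.49
~~(x (+) y) (+) z = min(1, 0.49 + 0.76) = min(1, 1.25) = 1.00
z -> (~~(x (+) y) (+) z) = min(1, 1 − 0.76 + 1.00) = min(1, 1.24) = 1.00
x -> x = min(1, 1 − 0.38 + 0.38) = min(1, 1.00) = 1.00
~(x -> x) = 1 − 1.00 = 0.00
y \/ ~(x -> x) = max(0.11, 0.00) = 0.11
1 -> (y \/ ~(x -> x)) = min(1, 1 − 1.00 + 0.11) = min(1, 0.11) = 0.11
(z -> (~~(x (+) y) (+) z)) -> (1 -> (y \/ ~(x -> x))) = min(1, 1 − 1.00 + 0.11) = min(1, 0.11) = 0.11

0.11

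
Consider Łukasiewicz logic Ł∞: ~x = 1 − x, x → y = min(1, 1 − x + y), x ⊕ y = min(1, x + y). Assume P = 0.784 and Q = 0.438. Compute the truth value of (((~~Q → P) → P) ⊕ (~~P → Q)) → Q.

~Q = 1 − 0.438 = 0.562
~~Q = 1 − 0.562 = 0.438
~~Q → P = min(1, 1 − 0.438 + 0.784) = min(1, 1.346) = 1.000
(~~Q → P) → P = min(1, 1 − 1.000 + 0.784) = min(1, 0.784) = 0.784
~P = 1 − 0.784 = 0.216
~~P = 1 − 0.216 = 0.784
~~P → Q = min(1, 1 − 0.784 + 0.438) = min(1, 0.654) = 0.654
((~~Q → P) → P) ⊕ (~~P → Q) = min(1, 0.784 + 0.654) = min(1, 1.438) = 1.000
(((~~Q → P) → P) ⊕ (~~P → Q)) → Q = min(1, 1 − 1.000 + 0.438) = min(1, 0.438) = 0.438

0.438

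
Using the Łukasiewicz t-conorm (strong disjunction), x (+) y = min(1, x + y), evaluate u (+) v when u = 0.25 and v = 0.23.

0.48

u (+) v = min(1, 0.25 + 0.23) = min(1, 0.48) = 0.48
For comparison, the Gödel t-conorm max(x, y) would give 0.25.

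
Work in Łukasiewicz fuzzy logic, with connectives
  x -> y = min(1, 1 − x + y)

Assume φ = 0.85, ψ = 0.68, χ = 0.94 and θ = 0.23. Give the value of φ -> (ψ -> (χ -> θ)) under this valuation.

0.76

χ -> θ = min(1, 1 − 0.94 + 0.23) = min(1, 0.29) = 0.29
ψ -> (χ -> θ) = min(1, 1 − 0.68 + 0.29) = min(1, 0.61) = 0.61
φ -> (ψ -> (χ -> θ)) = min(1, 1 − 0.85 + 0.61) = min(1, 0.76) = 0.76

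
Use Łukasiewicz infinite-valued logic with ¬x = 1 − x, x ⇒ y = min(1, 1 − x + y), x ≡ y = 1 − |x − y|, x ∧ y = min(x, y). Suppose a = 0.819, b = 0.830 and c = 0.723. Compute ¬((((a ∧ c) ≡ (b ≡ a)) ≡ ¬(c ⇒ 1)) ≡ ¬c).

0.011

a ∧ c = min(0.819, 0.723) = 0.723
b ≡ a = 1 − |0.830 − 0.819| = 1 − 0.011 = 0.989
(a ∧ c) ≡ (b ≡ a) = 1 − |0.723 − 0.989| = 1 − 0.266 = 0.734
c ⇒ 1 = min(1, 1 − 0.723 + 1.000) = min(1, 1.277) = 1.000
¬(c ⇒ 1) = 1 − 1.000 = 0.000
((a ∧ c) ≡ (b ≡ a)) ≡ ¬(c ⇒ 1) = 1 − |0.734 − 0.000| = 1 − 0.734 = 0.266
¬c = 1 − 0.723 = 0.277
(((a ∧ c) ≡ (b ≡ a)) ≡ ¬(c ⇒ 1)) ≡ ¬c = 1 − |0.266 − 0.277| = 1 − 0.011 = 0.989
¬((((a ∧ c) ≡ (b ≡ a)) ≡ ¬(c ⇒ 1)) ≡ ¬c) = 1 − 0.989 = 0.011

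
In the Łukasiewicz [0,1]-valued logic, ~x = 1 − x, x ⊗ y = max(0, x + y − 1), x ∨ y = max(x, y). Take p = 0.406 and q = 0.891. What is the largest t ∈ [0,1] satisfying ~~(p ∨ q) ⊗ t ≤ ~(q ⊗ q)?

0.327

p ∨ q = max(0.406, 0.891) = 0.891
~(p ∨ q) = 1 − 0.891 = 0.109
~~(p ∨ q) = 1 − 0.109 = 0.891
So the left factor is ~~(p ∨ q) = 0.891.
q ⊗ q = max(0, 0.891 + 0.891 − 1) = max(0, 0.782) = 0.782
~(q ⊗ q) = 1 − 0.782 = 0.218
So the right-hand bound is ~(q ⊗ q) = 0.218.
The residuum of the Łukasiewicz t-norm gives the supremum: min(1, 1 − 0.891 + 0.218).
1 − 0.891 + 0.218 = 0.327, so t = min(1, 0.327) = 0.327.
Check: 0.891 ⊗ 0.327 = max(0, 0.218) = 0.218 ≤ 0.218.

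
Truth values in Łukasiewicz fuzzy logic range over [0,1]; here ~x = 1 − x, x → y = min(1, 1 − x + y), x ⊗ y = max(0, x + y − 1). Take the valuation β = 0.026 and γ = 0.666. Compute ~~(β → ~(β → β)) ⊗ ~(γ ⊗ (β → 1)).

β → β = min(1, 1 − 0.026 + 0.026) = min(1, 1.000) = 1.000
~(β → β) = 1 − 1.000 = 0.000
β → ~(β → β) = min(1, 1 − 0.026 + 0.000) = min(1, 0.974) = 0.974
~(β → ~(β → β)) = 1 − 0.974 = 0.026
~~(β → ~(β → β)) = 1 − 0.026 = 0.974
β → 1 = min(1, 1 − 0.026 + 1.000) = min(1, 1.974) = 1.000
γ ⊗ (β → 1) = max(0, 0.666 + 1.000 − 1) = max(0, 0.666) = 0.666
~(γ ⊗ (β → 1)) = 1 − 0.666 = 0.334
~~(β → ~(β → β)) ⊗ ~(γ ⊗ (β → 1)) = max(0, 0.974 + 0.334 − 1) = max(0, 0.308) = 0.308

0.308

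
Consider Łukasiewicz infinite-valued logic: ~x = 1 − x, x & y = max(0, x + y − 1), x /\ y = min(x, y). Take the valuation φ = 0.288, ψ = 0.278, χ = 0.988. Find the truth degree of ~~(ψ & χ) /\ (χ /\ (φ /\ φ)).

ψ & χ = max(0, 0.278 + 0.988 − 1) = max(0, 0.266) = 0.266
~(ψ & χ) = 1 − 0.266 = 0.734
~~(ψ & χ) = 1 − 0.734 = 0.266
φ /\ φ = min(0.288, 0.288) = 0.288
χ /\ (φ /\ φ) = min(0.988, 0.288) = 0.288
~~(ψ & χ) /\ (χ /\ (φ /\ φ)) = min(0.266, 0.288) = 0.266

0.266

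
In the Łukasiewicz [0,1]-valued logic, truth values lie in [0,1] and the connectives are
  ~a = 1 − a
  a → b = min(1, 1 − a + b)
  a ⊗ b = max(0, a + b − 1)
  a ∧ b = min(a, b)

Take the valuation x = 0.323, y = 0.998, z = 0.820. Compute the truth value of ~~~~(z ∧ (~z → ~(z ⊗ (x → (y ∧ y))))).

0.820

~z = 1 − 0.820 = 0.180
y ∧ y = min(0.998, 0.998) = 0.998
x → (y ∧ y) = min(1, 1 − 0.323 + 0.998) = min(1, 1.675) = 1.000
z ⊗ (x → (y ∧ y)) = max(0, 0.820 + 1.000 − 1) = max(0, 0.820) = 0.820
~(z ⊗ (x → (y ∧ y))) = 1 − 0.820 = 0.180
~z → ~(z ⊗ (x → (y ∧ y))) = min(1, 1 − 0.180 + 0.180) = min(1, 1.000) = 1.000
z ∧ (~z → ~(z ⊗ (x → (y ∧ y)))) = min(0.820, 1.000) = 0.820
~(z ∧ (~z → ~(z ⊗ (x → (y ∧ y))))) = 1 − 0.820 = 0.180
~~(z ∧ (~z → ~(z ⊗ (x → (y ∧ y))))) = 1 − 0.180 = 0.820
~~~(z ∧ (~z → ~(z ⊗ (x → (y ∧ y))))) = 1 − 0.820 = 0.180
~~~~(z ∧ (~z → ~(z ⊗ (x → (y ∧ y))))) = 1 − 0.180 = 0.820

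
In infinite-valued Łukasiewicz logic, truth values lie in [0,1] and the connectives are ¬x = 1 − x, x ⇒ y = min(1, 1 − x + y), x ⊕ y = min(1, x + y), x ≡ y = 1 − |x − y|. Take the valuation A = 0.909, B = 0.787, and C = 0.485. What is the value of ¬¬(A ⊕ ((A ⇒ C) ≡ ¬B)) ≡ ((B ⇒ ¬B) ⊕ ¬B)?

0.639

A ⇒ C = min(1, 1 − 0.909 + 0.485) = min(1, 0.576) = 0.576
¬B = 1 − 0.787 = 0.213
(A ⇒ C) ≡ ¬B = 1 − |0.576 − 0.213| = 1 − 0.363 = 0.637
A ⊕ ((A ⇒ C) ≡ ¬B) = min(1, 0.909 + 0.637) = min(1, 1.546) = 1.000
¬(A ⊕ ((A ⇒ C) ≡ ¬B)) = 1 − 1.000 = 0.000
¬¬(A ⊕ ((A ⇒ C) ≡ ¬B)) = 1 − 0.000 = 1.000
B ⇒ ¬B = min(1, 1 − 0.787 + 0.213) = min(1, 0.426) = 0.426
(B ⇒ ¬B) ⊕ ¬B = min(1, 0.426 + 0.213) = min(1, 0.639) = 0.639
¬¬(A ⊕ ((A ⇒ C) ≡ ¬B)) ≡ ((B ⇒ ¬B) ⊕ ¬B) = 1 − |1.000 − 0.639| = 1 − 0.361 = 0.639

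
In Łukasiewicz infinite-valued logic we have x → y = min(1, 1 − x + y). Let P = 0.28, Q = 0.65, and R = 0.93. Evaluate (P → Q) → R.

P → Q = min(1, 1 − 0.28 + 0.65) = min(1, 1.37) = 1.00
(P → Q) → R = min(1, 1 − 1.00 + 0.93) = min(1, 0.93) = 0.93

0.93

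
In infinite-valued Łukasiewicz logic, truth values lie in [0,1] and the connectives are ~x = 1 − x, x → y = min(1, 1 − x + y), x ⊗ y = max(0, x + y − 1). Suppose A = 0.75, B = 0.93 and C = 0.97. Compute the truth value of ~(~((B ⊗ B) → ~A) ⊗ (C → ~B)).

B ⊗ B = max(0, 0.93 + 0.93 − 1) = max(0, 0.86) = 0.86
~A = 1 − 0.75 = 0.25
(B ⊗ B) → ~A = min(1, 1 − 0.86 + 0.25) = min(1, 0.39) = 0.39
~((B ⊗ B) → ~A) = 1 − 0.39 = 0.61
~B = 1 − 0.93 = 0.07
C → ~B = min(1, 1 − 0.97 + 0.07) = min(1, 0.10) = 0.10
~((B ⊗ B) → ~A) ⊗ (C → ~B) = max(0, 0.61 + 0.10 − 1) = max(0, -0.29) = 0.00
~(~((B ⊗ B) → ~A) ⊗ (C → ~B)) = 1 − 0.00 = 1.00

1.00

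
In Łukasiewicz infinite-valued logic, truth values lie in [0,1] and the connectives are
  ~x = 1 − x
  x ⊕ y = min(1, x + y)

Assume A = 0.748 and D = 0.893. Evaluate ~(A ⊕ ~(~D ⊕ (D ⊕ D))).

0.252

~D = 1 − 0.893 = 0.107
D ⊕ D = min(1, 0.893 + 0.893) = min(1, 1.786) = 1.000
~D ⊕ (D ⊕ D) = min(1, 0.107 + 1.000) = min(1, 1.107) = 1.000
~(~D ⊕ (D ⊕ D)) = 1 − 1.000 = 0.000
A ⊕ ~(~D ⊕ (D ⊕ D)) = min(1, 0.748 + 0.000) = min(1, 0.748) = 0.748
~(A ⊕ ~(~D ⊕ (D ⊕ D))) = 1 − 0.748 = 0.252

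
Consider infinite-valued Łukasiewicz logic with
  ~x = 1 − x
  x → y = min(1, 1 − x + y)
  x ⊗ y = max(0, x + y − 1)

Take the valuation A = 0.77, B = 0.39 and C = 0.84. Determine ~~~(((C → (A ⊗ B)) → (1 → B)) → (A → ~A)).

0.54

A ⊗ B = max(0, 0.77 + 0.39 − 1) = max(0, 0.16) = 0.16
C → (A ⊗ B) = min(1, 1 − 0.84 + 0.16) = min(1, 0.32) = 0.32
1 → B = min(1, 1 − 1.00 + 0.39) = min(1, 0.39) = 0.39
(C → (A ⊗ B)) → (1 → B) = min(1, 1 − 0.32 + 0.39) = min(1, 1.07) = 1.00
~A = 1 − 0.77 = 0.23
A → ~A = min(1, 1 − 0.77 + 0.23) = min(1, 0.46) = 0.46
((C → (A ⊗ B)) → (1 → B)) → (A → ~A) = min(1, 1 − 1.00 + 0.46) = min(1, 0.46) = 0.46
~(((C → (A ⊗ B)) → (1 → B)) → (A → ~A)) = 1 − 0.46 = 0.54
~~(((C → (A ⊗ B)) → (1 → B)) → (A → ~A)) = 1 − 0.54 = 0.46
~~~(((C → (A ⊗ B)) → (1 → B)) → (A → ~A)) = 1 − 0.46 = 0.54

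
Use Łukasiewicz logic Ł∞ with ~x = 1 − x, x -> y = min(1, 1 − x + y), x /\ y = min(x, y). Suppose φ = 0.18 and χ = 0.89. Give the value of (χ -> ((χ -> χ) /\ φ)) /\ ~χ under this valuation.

0.11

χ -> χ = min(1, 1 − 0.89 + 0.89) = min(1, 1.00) = 1.00
(χ -> χ) /\ φ = min(1.00, 0.18) = 0.18
χ -> ((χ -> χ) /\ φ) = min(1, 1 − 0.89 + 0.18) = min(1, 0.29) = 0.29
~χ = 1 − 0.89 = 0.11
(χ -> ((χ -> χ) /\ φ)) /\ ~χ = min(0.29, 0.11) = 0.11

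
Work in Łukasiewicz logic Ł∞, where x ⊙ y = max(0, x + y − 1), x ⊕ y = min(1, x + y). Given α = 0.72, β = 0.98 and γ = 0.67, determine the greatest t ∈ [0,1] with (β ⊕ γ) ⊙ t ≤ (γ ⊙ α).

β ⊕ γ = min(1, 0.98 + 0.67) = min(1, 1.65) = 1.00
So the left factor is β ⊕ γ = 1.00.
γ ⊙ α = max(0, 0.67 + 0.72 − 1) = max(0, 0.39) = 0.39
So the right-hand bound is γ ⊙ α = 0.39.
The residuum of the Łukasiewicz t-norm gives the supremum: min(1, 1 − 1.00 + 0.39).
1 − 1.00 + 0.39 = 0.39, so t = min(1, 0.39) = 0.39.
Check: 1.00 ⊙ 0.39 = max(0, 0.39) = 0.39 ≤ 0.39.

0.39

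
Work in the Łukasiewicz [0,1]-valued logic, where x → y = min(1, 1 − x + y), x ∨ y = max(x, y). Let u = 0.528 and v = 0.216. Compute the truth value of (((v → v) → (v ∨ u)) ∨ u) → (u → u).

1.000

v → v = min(1, 1 − 0.216 + 0.216) = min(1, 1.000) = 1.000
v ∨ u = max(0.216, 0.528) = 0.528
(v → v) → (v ∨ u) = min(1, 1 − 1.000 + 0.528) = min(1, 0.528) = 0.528
((v → v) → (v ∨ u)) ∨ u = max(0.528, 0.528) = 0.528
u → u = min(1, 1 − 0.528 + 0.528) = min(1, 1.000) = 1.000
(((v → v) → (v ∨ u)) ∨ u) → (u → u) = min(1, 1 − 0.528 + 1.000) = min(1, 1.472) = 1.000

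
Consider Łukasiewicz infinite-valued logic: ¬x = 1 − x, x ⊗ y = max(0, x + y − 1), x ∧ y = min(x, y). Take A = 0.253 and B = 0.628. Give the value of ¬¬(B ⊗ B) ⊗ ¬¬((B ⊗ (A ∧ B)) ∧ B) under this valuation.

0.000

B ⊗ B = max(0, 0.628 + 0.628 − 1) = max(0, 0.256) = 0.256
¬(B ⊗ B) = 1 − 0.256 = 0.744
¬¬(B ⊗ B) = 1 − 0.744 = 0.256
A ∧ B = min(0.253, 0.628) = 0.253
B ⊗ (A ∧ B) = max(0, 0.628 + 0.253 − 1) = max(0, -0.119) = 0.000
(B ⊗ (A ∧ B)) ∧ B = min(0.000, 0.628) = 0.000
¬((B ⊗ (A ∧ B)) ∧ B) = 1 − 0.000 = 1.000
¬¬((B ⊗ (A ∧ B)) ∧ B) = 1 − 1.000 = 0.000
¬¬(B ⊗ B) ⊗ ¬¬((B ⊗ (A ∧ B)) ∧ B) = max(0, 0.256 + 0.000 − 1) = max(0, -0.744) = 0.000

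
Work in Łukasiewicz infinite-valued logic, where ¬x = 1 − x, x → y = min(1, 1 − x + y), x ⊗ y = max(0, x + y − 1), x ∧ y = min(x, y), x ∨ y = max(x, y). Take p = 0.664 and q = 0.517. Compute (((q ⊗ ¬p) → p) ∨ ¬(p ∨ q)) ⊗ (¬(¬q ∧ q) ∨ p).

¬p = 1 − 0.664 = 0.336
q ⊗ ¬p = max(0, 0.517 + 0.336 − 1) = max(0, -0.147) = 0.000
(q ⊗ ¬p) → p = min(1, 1 − 0.000 + 0.664) = min(1, 1.664) = 1.000
p ∨ q = max(0.664, 0.517) = 0.664
¬(p ∨ q) = 1 − 0.664 = 0.336
((q ⊗ ¬p) → p) ∨ ¬(p ∨ q) = max(1.000, 0.336) = 1.000
¬q = 1 − 0.517 = 0.483
¬q ∧ q = min(0.483, 0.517) = 0.483
¬(¬q ∧ q) = 1 − 0.483 = 0.517
¬(¬q ∧ q) ∨ p = max(0.517, 0.664) = 0.664
(((q ⊗ ¬p) → p) ∨ ¬(p ∨ q)) ⊗ (¬(¬q ∧ q) ∨ p) = max(0, 1.000 + 0.664 − 1) = max(0, 0.664) = 0.664

0.664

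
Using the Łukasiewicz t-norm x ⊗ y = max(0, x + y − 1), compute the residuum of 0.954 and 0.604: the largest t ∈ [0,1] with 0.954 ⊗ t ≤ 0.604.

0.650

The residuum of the Łukasiewicz t-norm gives the supremum: min(1, 1 − 0.954 + 0.604).
1 − 0.954 + 0.604 = 0.650, so t = min(1, 0.650) = 0.650.
Check: 0.954 ⊗ 0.650 = max(0, 0.604) = 0.604 ≤ 0.604.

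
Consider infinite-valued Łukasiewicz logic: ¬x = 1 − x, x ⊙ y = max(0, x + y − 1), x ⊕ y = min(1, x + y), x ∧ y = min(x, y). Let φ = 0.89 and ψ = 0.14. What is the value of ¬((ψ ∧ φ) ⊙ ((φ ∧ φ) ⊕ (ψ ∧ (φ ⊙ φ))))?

ψ ∧ φ = min(0.14, 0.89) = 0.14
φ ∧ φ = min(0.89, 0.89) = 0.89
φ ⊙ φ = max(0, 0.89 + 0.89 − 1) = max(0, 0.78) = 0.78
ψ ∧ (φ ⊙ φ) = min(0.14, 0.78) = 0.14
(φ ∧ φ) ⊕ (ψ ∧ (φ ⊙ φ)) = min(1, 0.89 + 0.14) = min(1, 1.03) = 1.00
(ψ ∧ φ) ⊙ ((φ ∧ φ) ⊕ (ψ ∧ (φ ⊙ φ))) = max(0, 0.14 + 1.00 − 1) = max(0, 0.14) = 0.14
¬((ψ ∧ φ) ⊙ ((φ ∧ φ) ⊕ (ψ ∧ (φ ⊙ φ)))) = 1 − 0.14 = 0.86

0.86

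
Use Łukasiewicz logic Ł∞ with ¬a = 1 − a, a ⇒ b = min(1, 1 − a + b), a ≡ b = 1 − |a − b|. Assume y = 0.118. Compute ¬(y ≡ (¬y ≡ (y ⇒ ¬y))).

0.764

¬y = 1 − 0.118 = 0.882
y ⇒ ¬y = min(1, 1 − 0.118 + 0.882) = min(1, 1.764) = 1.000
¬y ≡ (y ⇒ ¬y) = 1 − |0.882 − 1.000| = 1 − 0.118 = 0.882
y ≡ (¬y ≡ (y ⇒ ¬y)) = 1 − |0.118 − 0.882| = 1 − 0.764 = 0.236
¬(y ≡ (¬y ≡ (y ⇒ ¬y))) = 1 − 0.236 = 0.764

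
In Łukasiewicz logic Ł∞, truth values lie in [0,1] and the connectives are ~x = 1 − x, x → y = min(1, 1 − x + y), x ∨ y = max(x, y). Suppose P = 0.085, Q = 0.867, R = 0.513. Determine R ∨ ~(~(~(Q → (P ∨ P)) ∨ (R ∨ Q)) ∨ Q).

0.513

P ∨ P = max(0.085, 0.085) = 0.085
Q → (P ∨ P) = min(1, 1 − 0.867 + 0.085) = min(1, 0.218) = 0.218
~(Q → (P ∨ P)) = 1 − 0.218 = 0.782
R ∨ Q = max(0.513, 0.867) = 0.867
~(Q → (P ∨ P)) ∨ (R ∨ Q) = max(0.782, 0.867) = 0.867
~(~(Q → (P ∨ P)) ∨ (R ∨ Q)) = 1 − 0.867 = 0.133
~(~(Q → (P ∨ P)) ∨ (R ∨ Q)) ∨ Q = max(0.133, 0.867) = 0.867
~(~(~(Q → (P ∨ P)) ∨ (R ∨ Q)) ∨ Q) = 1 − 0.867 = 0.133
R ∨ ~(~(~(Q → (P ∨ P)) ∨ (R ∨ Q)) ∨ Q) = max(0.513, 0.133) = 0.513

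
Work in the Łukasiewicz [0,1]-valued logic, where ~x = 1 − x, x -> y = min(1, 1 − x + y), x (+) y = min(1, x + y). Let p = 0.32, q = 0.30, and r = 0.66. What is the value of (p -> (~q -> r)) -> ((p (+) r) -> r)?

~q = 1 − 0.30 = 0.70
~q -> r = min(1, 1 − 0.70 + 0.66) = min(1, 0.96) = 0.96
p -> (~q -> r) = min(1, 1 − 0.32 + 0.96) = min(1, 1.64) = 1.00
p (+) r = min(1, 0.32 + 0.66) = min(1, 0.98) = 0.98
(p (+) r) -> r = min(1, 1 − 0.98 + 0.66) = min(1, 0.68) = 0.68
(p -> (~q -> r)) -> ((p (+) r) -> r) = min(1, 1 − 1.00 + 0.68) = min(1, 0.68) = 0.68

0.68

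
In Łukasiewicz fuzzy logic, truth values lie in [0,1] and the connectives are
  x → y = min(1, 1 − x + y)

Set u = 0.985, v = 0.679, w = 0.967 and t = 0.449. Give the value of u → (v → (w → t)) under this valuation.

0.818

w → t = min(1, 1 − 0.967 + 0.449) = min(1, 0.482) = 0.482
v → (w → t) = min(1, 1 − 0.679 + 0.482) = min(1, 0.803) = 0.803
u → (v → (w → t)) = min(1, 1 − 0.985 + 0.803) = min(1, 0.818) = 0.818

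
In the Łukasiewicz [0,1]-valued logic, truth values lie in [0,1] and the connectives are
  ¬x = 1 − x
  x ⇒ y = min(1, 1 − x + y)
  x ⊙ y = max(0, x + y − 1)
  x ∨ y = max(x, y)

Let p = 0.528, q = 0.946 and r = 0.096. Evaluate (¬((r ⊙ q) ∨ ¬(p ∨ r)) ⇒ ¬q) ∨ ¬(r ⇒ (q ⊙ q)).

0.526

r ⊙ q = max(0, 0.096 + 0.946 − 1) = max(0, 0.042) = 0.042
p ∨ r = max(0.528, 0.096) = 0.528
¬(p ∨ r) = 1 − 0.528 = 0.472
(r ⊙ q) ∨ ¬(p ∨ r) = max(0.042, 0.472) = 0.472
¬((r ⊙ q) ∨ ¬(p ∨ r)) = 1 − 0.472 = 0.528
¬q = 1 − 0.946 = 0.054
¬((r ⊙ q) ∨ ¬(p ∨ r)) ⇒ ¬q = min(1, 1 − 0.528 + 0.054) = min(1, 0.526) = 0.526
q ⊙ q = max(0, 0.946 + 0.946 − 1) = max(0, 0.892) = 0.892
r ⇒ (q ⊙ q) = min(1, 1 − 0.096 + 0.892) = min(1, 1.796) = 1.000
¬(r ⇒ (q ⊙ q)) = 1 − 1.000 = 0.000
(¬((r ⊙ q) ∨ ¬(p ∨ r)) ⇒ ¬q) ∨ ¬(r ⇒ (q ⊙ q)) = max(0.526, 0.000) = 0.526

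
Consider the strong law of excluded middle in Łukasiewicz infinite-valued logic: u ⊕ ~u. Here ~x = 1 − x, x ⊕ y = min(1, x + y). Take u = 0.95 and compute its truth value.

1.00

~u = 1 − 0.95 = 0.05
u ⊕ ~u = min(1, 0.95 + 0.05) = min(1, 1.00) = 1.00
(As expected: always 1 in Ł∞ since a ⊕ (1−a) = 1.)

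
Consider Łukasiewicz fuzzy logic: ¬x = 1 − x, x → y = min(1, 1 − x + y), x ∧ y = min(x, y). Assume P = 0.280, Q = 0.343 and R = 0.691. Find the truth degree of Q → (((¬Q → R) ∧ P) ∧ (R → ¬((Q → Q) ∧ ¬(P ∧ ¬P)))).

0.937

¬Q = 1 − 0.343 = 0.657
¬Q → R = min(1, 1 − 0.657 + 0.691) = min(1, 1.034) = 1.000
(¬Q → R) ∧ P = min(1.000, 0.280) = 0.280
Q → Q = min(1, 1 − 0.343 + 0.343) = min(1, 1.000) = 1.000
¬P = 1 − 0.280 = 0.720
P ∧ ¬P = min(0.280, 0.720) = 0.280
¬(P ∧ ¬P) = 1 − 0.280 = 0.720
(Q → Q) ∧ ¬(P ∧ ¬P) = min(1.000, 0.720) = 0.720
¬((Q → Q) ∧ ¬(P ∧ ¬P)) = 1 − 0.720 = 0.280
R → ¬((Q → Q) ∧ ¬(P ∧ ¬P)) = min(1, 1 − 0.691 + 0.280) = min(1, 0.589) = 0.589
((¬Q → R) ∧ P) ∧ (R → ¬((Q → Q) ∧ ¬(P ∧ ¬P))) = min(0.280, 0.589) = 0.280
Q → (((¬Q → R) ∧ P) ∧ (R → ¬((Q → Q) ∧ ¬(P ∧ ¬P)))) = min(1, 1 − 0.343 + 0.280) = min(1, 0.937) = 0.937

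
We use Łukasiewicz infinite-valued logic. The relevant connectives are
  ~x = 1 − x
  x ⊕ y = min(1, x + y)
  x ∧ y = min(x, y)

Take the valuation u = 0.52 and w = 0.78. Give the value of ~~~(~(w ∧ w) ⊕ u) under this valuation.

0.26

w ∧ w = min(0.78, 0.78) = 0.78
~(w ∧ w) = 1 − 0.78 = 0.22
~(w ∧ w) ⊕ u = min(1, 0.22 + 0.52) = min(1, 0.74) = 0.74
~(~(w ∧ w) ⊕ u) = 1 − 0.74 = 0.26
~~(~(w ∧ w) ⊕ u) = 1 − 0.26 = 0.74
~~~(~(w ∧ w) ⊕ u) = 1 − 0.74 = 0.26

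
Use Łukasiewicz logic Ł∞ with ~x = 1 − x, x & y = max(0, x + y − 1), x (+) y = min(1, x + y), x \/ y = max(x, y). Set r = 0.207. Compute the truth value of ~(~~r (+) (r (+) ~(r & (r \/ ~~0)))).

0.000

~r = 1 − 0.207 = 0.793
~~r = 1 − 0.793 = 0.207
~0 = 1 − 0.000 = 1.000
~~0 = 1 − 1.000 = 0.000
r \/ ~~0 = max(0.207, 0.000) = 0.207
r & (r \/ ~~0) = max(0, 0.207 + 0.207 − 1) = max(0, -0.586) = 0.000
~(r & (r \/ ~~0)) = 1 − 0.000 = 1.000
r (+) ~(r & (r \/ ~~0)) = min(1, 0.207 + 1.000) = min(1, 1.207) = 1.000
~~r (+) (r (+) ~(r & (r \/ ~~0))) = min(1, 0.207 + 1.000) = min(1, 1.207) = 1.000
~(~~r (+) (r (+) ~(r & (r \/ ~~0)))) = 1 − 1.000 = 0.000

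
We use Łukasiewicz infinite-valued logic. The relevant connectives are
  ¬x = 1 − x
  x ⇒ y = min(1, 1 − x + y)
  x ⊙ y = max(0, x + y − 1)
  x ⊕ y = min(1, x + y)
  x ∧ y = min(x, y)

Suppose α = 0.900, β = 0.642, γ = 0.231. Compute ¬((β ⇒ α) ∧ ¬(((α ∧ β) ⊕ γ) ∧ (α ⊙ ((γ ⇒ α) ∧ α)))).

0.800

β ⇒ α = min(1, 1 − 0.642 + 0.900) = min(1, 1.258) = 1.000
α ∧ β = min(0.900, 0.642) = 0.642
(α ∧ β) ⊕ γ = min(1, 0.642 + 0.231) = min(1, 0.873) = 0.873
γ ⇒ α = min(1, 1 − 0.231 + 0.900) = min(1, 1.669) = 1.000
(γ ⇒ α) ∧ α = min(1.000, 0.900) = 0.900
α ⊙ ((γ ⇒ α) ∧ α) = max(0, 0.900 + 0.900 − 1) = max(0, 0.800) = 0.800
((α ∧ β) ⊕ γ) ∧ (α ⊙ ((γ ⇒ α) ∧ α)) = min(0.873, 0.800) = 0.800
¬(((α ∧ β) ⊕ γ) ∧ (α ⊙ ((γ ⇒ α) ∧ α))) = 1 − 0.800 = 0.200
(β ⇒ α) ∧ ¬(((α ∧ β) ⊕ γ) ∧ (α ⊙ ((γ ⇒ α) ∧ α))) = min(1.000, 0.200) = 0.200
¬((β ⇒ α) ∧ ¬(((α ∧ β) ⊕ γ) ∧ (α ⊙ ((γ ⇒ α) ∧ α)))) = 1 − 0.200 = 0.800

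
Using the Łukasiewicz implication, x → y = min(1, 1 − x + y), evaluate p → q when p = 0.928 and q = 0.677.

p → q = min(1, 1 − 0.928 + 0.677) = min(1, 0.749) = 0.749
For comparison, the Gödel implication (1 if x ≤ y else y) would give 0.677.

0.749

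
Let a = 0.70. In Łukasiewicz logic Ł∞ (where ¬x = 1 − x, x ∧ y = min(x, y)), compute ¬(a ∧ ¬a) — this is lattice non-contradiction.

0.70

¬a = 1 − 0.70 = 0.30
a ∧ ¬a = min(0.70, 0.30) = 0.30
¬(a ∧ ¬a) = 1 − 0.30 = 0.70
(The value 0.70 < 1 shows this instance is not satisfied; not a Ł∞-tautology — its value is 1 − min(a, 1−a).)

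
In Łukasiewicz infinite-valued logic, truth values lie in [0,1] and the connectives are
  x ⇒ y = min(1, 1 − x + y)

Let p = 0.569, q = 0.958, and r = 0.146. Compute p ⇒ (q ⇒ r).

q ⇒ r = min(1, 1 − 0.958 + 0.146) = min(1, 0.188) = 0.188
p ⇒ (q ⇒ r) = min(1, 1 − 0.569 + 0.188) = min(1, 0.619) = 0.619

0.619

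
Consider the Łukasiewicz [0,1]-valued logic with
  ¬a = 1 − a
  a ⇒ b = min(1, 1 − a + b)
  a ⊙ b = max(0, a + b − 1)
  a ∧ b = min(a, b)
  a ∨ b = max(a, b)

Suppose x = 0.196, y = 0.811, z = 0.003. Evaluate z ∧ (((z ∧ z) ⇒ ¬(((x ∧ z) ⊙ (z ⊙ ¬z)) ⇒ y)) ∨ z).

0.003

z ∧ z = min(0.003, 0.003) = 0.003
x ∧ z = min(0.196, 0.003) = 0.003
¬z = 1 − 0.003 = 0.997
z ⊙ ¬z = max(0, 0.003 + 0.997 − 1) = max(0, 0.000) = 0.000
(x ∧ z) ⊙ (z ⊙ ¬z) = max(0, 0.003 + 0.000 − 1) = max(0, -0.997) = 0.000
((x ∧ z) ⊙ (z ⊙ ¬z)) ⇒ y = min(1, 1 − 0.000 + 0.811) = min(1, 1.811) = 1.000
¬(((x ∧ z) ⊙ (z ⊙ ¬z)) ⇒ y) = 1 − 1.000 = 0.000
(z ∧ z) ⇒ ¬(((x ∧ z) ⊙ (z ⊙ ¬z)) ⇒ y) = min(1, 1 − 0.003 + 0.000) = min(1, 0.997) = 0.997
((z ∧ z) ⇒ ¬(((x ∧ z) ⊙ (z ⊙ ¬z)) ⇒ y)) ∨ z = max(0.997, 0.003) = 0.997
z ∧ (((z ∧ z) ⇒ ¬(((x ∧ z) ⊙ (z ⊙ ¬z)) ⇒ y)) ∨ z) = min(0.003, 0.997) = 0.003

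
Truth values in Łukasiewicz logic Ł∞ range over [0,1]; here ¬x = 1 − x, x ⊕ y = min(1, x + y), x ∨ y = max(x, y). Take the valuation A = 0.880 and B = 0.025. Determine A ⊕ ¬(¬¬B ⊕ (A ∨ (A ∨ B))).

0.975

¬B = 1 − 0.025 = 0.975
¬¬B = 1 − 0.975 = 0.025
A ∨ B = max(0.880, 0.025) = 0.880
A ∨ (A ∨ B) = max(0.880, 0.880) = 0.880
¬¬B ⊕ (A ∨ (A ∨ B)) = min(1, 0.025 + 0.880) = min(1, 0.905) = 0.905
¬(¬¬B ⊕ (A ∨ (A ∨ B))) = 1 − 0.905 = 0.095
A ⊕ ¬(¬¬B ⊕ (A ∨ (A ∨ B))) = min(1, 0.880 + 0.095) = min(1, 0.975) = 0.975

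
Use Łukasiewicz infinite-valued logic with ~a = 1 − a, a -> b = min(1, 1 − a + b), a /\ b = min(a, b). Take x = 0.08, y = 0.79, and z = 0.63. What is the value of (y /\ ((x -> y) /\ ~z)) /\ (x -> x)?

x -> y = min(1, 1 − 0.08 + 0.79) = min(1, 1.71) = 1.00
~z = 1 − 0.63 = 0.37
(x -> y) /\ ~z = min(1.00, 0.37) = 0.37
y /\ ((x -> y) /\ ~z) = min(0.79, 0.37) = 0.37
x -> x = min(1, 1 − 0.08 + 0.08) = min(1, 1.00) = 1.00
(y /\ ((x -> y) /\ ~z)) /\ (x -> x) = min(0.37, 1.00) = 0.37

0.37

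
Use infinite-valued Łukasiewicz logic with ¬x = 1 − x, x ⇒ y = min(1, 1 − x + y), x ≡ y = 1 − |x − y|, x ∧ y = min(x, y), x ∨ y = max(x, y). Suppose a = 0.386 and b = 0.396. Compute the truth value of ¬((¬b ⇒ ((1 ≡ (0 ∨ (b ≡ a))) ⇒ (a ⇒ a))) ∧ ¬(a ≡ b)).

¬b = 1 − 0.396 = 0.604
b ≡ a = 1 − |0.396 − 0.386| = 1 − 0.010 = 0.990
0 ∨ (b ≡ a) = max(0.000, 0.990) = 0.990
1 ≡ (0 ∨ (b ≡ a)) = 1 − |1.000 − 0.990| = 1 − 0.010 = 0.990
a ⇒ a = min(1, 1 − 0.386 + 0.386) = min(1, 1.000) = 1.000
(1 ≡ (0 ∨ (b ≡ a))) ⇒ (a ⇒ a) = min(1, 1 − 0.990 + 1.000) = min(1, 1.010) = 1.000
¬b ⇒ ((1 ≡ (0 ∨ (b ≡ a))) ⇒ (a ⇒ a)) = min(1, 1 − 0.604 + 1.000) = min(1, 1.396) = 1.000
a ≡ b = 1 − |0.386 − 0.396| = 1 − 0.010 = 0.990
¬(a ≡ b) = 1 − 0.990 = 0.010
(¬b ⇒ ((1 ≡ (0 ∨ (b ≡ a))) ⇒ (a ⇒ a))) ∧ ¬(a ≡ b) = min(1.000, 0.010) = 0.010
¬((¬b ⇒ ((1 ≡ (0 ∨ (b ≡ a))) ⇒ (a ⇒ a))) ∧ ¬(a ≡ b)) = 1 − 0.010 = 0.990

0.990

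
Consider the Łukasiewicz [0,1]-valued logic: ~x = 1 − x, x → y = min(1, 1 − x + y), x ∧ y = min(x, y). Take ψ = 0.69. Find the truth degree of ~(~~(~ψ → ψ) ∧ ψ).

0.31

~ψ = 1 − 0.69 = 0.31
~ψ → ψ = min(1, 1 − 0.31 + 0.69) = min(1, 1.38) = 1.00
~(~ψ → ψ) = 1 − 1.00 = 0.00
~~(~ψ → ψ) = 1 − 0.00 = 1.00
~~(~ψ → ψ) ∧ ψ = min(1.00, 0.69) = 0.69
~(~~(~ψ → ψ) ∧ ψ) = 1 − 0.69 = 0.31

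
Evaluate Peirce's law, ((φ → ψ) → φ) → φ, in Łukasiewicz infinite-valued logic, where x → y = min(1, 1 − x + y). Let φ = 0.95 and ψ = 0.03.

0.95

φ → ψ = min(1, 1 − 0.95 + 0.03) = min(1, 0.08) = 0.08
(φ → ψ) → φ = min(1, 1 − 0.08 + 0.95) = min(1, 1.87) = 1.00
((φ → ψ) → φ) → φ = min(1, 1 − 1.00 + 0.95) = min(1, 0.95) = 0.95
(The value 0.95 < 1 shows this instance is not satisfied; not a Ł∞-tautology in general.)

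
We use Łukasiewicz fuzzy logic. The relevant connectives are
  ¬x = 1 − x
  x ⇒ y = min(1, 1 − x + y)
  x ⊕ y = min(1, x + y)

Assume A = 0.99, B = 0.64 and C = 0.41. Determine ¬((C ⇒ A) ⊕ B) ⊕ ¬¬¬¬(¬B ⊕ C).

0.77

C ⇒ A = min(1, 1 − 0.41 + 0.99) = min(1, 1.58) = 1.00
(C ⇒ A) ⊕ B = min(1, 1.00 + 0.64) = min(1, 1.64) = 1.00
¬((C ⇒ A) ⊕ B) = 1 − 1.00 = 0.00
¬B = 1 − 0.64 = 0.36
¬B ⊕ C = min(1, 0.36 + 0.41) = min(1, 0.77) = 0.77
¬(¬B ⊕ C) = 1 − 0.77 = 0.23
¬¬(¬B ⊕ C) = 1 − 0.23 = 0.77
¬¬¬(¬B ⊕ C) = 1 − 0.77 = 0.23
¬¬¬¬(¬B ⊕ C) = 1 − 0.23 = 0.77
¬((C ⇒ A) ⊕ B) ⊕ ¬¬¬¬(¬B ⊕ C) = min(1, 0.00 + 0.77) = min(1, 0.77) = 0.77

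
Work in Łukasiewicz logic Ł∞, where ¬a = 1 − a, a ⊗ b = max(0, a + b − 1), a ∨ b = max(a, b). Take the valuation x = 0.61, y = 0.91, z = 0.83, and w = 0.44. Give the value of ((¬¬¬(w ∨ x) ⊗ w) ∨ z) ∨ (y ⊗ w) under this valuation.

0.83

w ∨ x = max(0.44, 0.61) = 0.61
¬(w ∨ x) = 1 − 0.61 = 0.39
¬¬(w ∨ x) = 1 − 0.39 = 0.61
¬¬¬(w ∨ x) = 1 − 0.61 = 0.39
¬¬¬(w ∨ x) ⊗ w = max(0, 0.39 + 0.44 − 1) = max(0, -0.17) = 0.00
(¬¬¬(w ∨ x) ⊗ w) ∨ z = max(0.00, 0.83) = 0.83
y ⊗ w = max(0, 0.91 + 0.44 − 1) = max(0, 0.35) = 0.35
((¬¬¬(w ∨ x) ⊗ w) ∨ z) ∨ (y ⊗ w) = max(0.83, 0.35) = 0.83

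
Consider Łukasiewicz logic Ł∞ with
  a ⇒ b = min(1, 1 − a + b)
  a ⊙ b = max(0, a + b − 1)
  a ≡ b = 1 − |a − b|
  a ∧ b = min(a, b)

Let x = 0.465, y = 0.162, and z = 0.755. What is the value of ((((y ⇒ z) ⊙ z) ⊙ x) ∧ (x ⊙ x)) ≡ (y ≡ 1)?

y ⇒ z = min(1, 1 − 0.162 + 0.755) = min(1, 1.593) = 1.000
(y ⇒ z) ⊙ z = max(0, 1.000 + 0.755 − 1) = max(0, 0.755) = 0.755
((y ⇒ z) ⊙ z) ⊙ x = max(0, 0.755 + 0.465 − 1) = max(0, 0.220) = 0.220
x ⊙ x = max(0, 0.465 + 0.465 − 1) = max(0, -0.070) = 0.000
(((y ⇒ z) ⊙ z) ⊙ x) ∧ (x ⊙ x) = min(0.220, 0.000) = 0.000
y ≡ 1 = 1 − |0.162 − 1.000| = 1 − 0.838 = 0.162
((((y ⇒ z) ⊙ z) ⊙ x) ∧ (x ⊙ x)) ≡ (y ≡ 1) = 1 − |0.000 − 0.162| = 1 − 0.162 = 0.838

0.838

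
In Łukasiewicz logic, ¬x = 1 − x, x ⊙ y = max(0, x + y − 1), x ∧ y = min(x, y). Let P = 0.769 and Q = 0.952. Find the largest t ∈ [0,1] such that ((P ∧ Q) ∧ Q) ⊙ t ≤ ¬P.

0.462

P ∧ Q = min(0.769, 0.952) = 0.769
(P ∧ Q) ∧ Q = min(0.769, 0.952) = 0.769
So the left factor is (P ∧ Q) ∧ Q = 0.769.
¬P = 1 − 0.769 = 0.231
So the right-hand bound is ¬P = 0.231.
The residuum of the Łukasiewicz t-norm gives the supremum: min(1, 1 − 0.769 + 0.231).
1 − 0.769 + 0.231 = 0.462, so t = min(1, 0.462) = 0.462.
Check: 0.769 ⊙ 0.462 = max(0, 0.231) = 0.231 ≤ 0.231.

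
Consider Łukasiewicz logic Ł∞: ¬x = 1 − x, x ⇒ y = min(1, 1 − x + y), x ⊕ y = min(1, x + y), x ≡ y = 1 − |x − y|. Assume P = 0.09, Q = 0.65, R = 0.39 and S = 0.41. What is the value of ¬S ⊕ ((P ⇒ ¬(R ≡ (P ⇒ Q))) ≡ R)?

¬S = 1 − 0.41 = 0.59
P ⇒ Q = min(1, 1 − 0.09 + 0.65) = min(1, 1.56) = 1.00
R ≡ (P ⇒ Q) = 1 − |0.39 − 1.00| = 1 − 0.61 = 0.39
¬(R ≡ (P ⇒ Q)) = 1 − 0.39 = 0.61
P ⇒ ¬(R ≡ (P ⇒ Q)) = min(1, 1 − 0.09 + 0.61) = min(1, 1.52) = 1.00
(P ⇒ ¬(R ≡ (P ⇒ Q))) ≡ R = 1 − |1.00 − 0.39| = 1 − 0.61 = 0.39
¬S ⊕ ((P ⇒ ¬(R ≡ (P ⇒ Q))) ≡ R) = min(1, 0.59 + 0.39) = min(1, 0.98) = 0.98

0.98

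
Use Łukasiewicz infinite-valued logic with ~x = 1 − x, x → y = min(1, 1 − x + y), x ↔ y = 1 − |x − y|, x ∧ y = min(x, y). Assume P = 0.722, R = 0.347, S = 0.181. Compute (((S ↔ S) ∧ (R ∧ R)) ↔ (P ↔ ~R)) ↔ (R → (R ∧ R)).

0.416

S ↔ S = 1 − |0.181 − 0.181| = 1 − 0.000 = 1.000
R ∧ R = min(0.347, 0.347) = 0.347
(S ↔ S) ∧ (R ∧ R) = min(1.000, 0.347) = 0.347
~R = 1 − 0.347 = 0.653
P ↔ ~R = 1 − |0.722 − 0.653| = 1 − 0.069 = 0.931
((S ↔ S) ∧ (R ∧ R)) ↔ (P ↔ ~R) = 1 − |0.347 − 0.931| = 1 − 0.584 = 0.416
R → (R ∧ R) = min(1, 1 − 0.347 + 0.347) = min(1, 1.000) = 1.000
(((S ↔ S) ∧ (R ∧ R)) ↔ (P ↔ ~R)) ↔ (R → (R ∧ R)) = 1 − |0.416 − 1.000| = 1 − 0.584 = 0.416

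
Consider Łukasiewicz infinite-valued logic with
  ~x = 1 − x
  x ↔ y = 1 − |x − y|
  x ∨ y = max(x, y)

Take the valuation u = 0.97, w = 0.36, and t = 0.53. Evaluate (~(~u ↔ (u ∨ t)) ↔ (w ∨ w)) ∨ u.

0.97

~u = 1 − 0.97 = 0.03
u ∨ t = max(0.97, 0.53) = 0.97
~u ↔ (u ∨ t) = 1 − |0.03 − 0.97| = 1 − 0.94 = 0.06
~(~u ↔ (u ∨ t)) = 1 − 0.06 = 0.94
w ∨ w = max(0.36, 0.36) = 0.36
~(~u ↔ (u ∨ t)) ↔ (w ∨ w) = 1 − |0.94 − 0.36| = 1 − 0.58 = 0.42
(~(~u ↔ (u ∨ t)) ↔ (w ∨ w)) ∨ u = max(0.42, 0.97) = 0.97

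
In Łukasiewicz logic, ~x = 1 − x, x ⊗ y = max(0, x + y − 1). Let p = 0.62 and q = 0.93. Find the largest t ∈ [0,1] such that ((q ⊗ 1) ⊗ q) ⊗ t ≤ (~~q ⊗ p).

q ⊗ 1 = max(0, 0.93 + 1.00 − 1) = max(0, 0.93) = 0.93
(q ⊗ 1) ⊗ q = max(0, 0.93 + 0.93 − 1) = max(0, 0.86) = 0.86
So the left factor is (q ⊗ 1) ⊗ q = 0.86.
~q = 1 − 0.93 = 0.07
~~q = 1 − 0.07 = 0.93
~~q ⊗ p = max(0, 0.93 + 0.62 − 1) = max(0, 0.55) = 0.55
So the right-hand bound is ~~q ⊗ p = 0.55.
The residuum of the Łukasiewicz t-norm gives the supremum: min(1, 1 − 0.86 + 0.55).
1 − 0.86 + 0.55 = 0.69, so t = min(1, 0.69) = 0.69.
Check: 0.86 ⊗ 0.69 = max(0, 0.55) = 0.55 ≤ 0.55.

0.69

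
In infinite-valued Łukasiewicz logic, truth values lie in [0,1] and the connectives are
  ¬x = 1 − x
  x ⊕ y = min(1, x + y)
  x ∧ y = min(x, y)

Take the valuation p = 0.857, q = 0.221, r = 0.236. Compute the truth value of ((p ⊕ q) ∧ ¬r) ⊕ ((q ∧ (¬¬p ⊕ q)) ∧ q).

0.985

p ⊕ q = min(1, 0.857 + 0.221) = min(1, 1.078) = 1.000
¬r = 1 − 0.236 = 0.764
(p ⊕ q) ∧ ¬r = min(1.000, 0.764) = 0.764
¬p = 1 − 0.857 = 0.143
¬¬p = 1 − 0.143 = 0.857
¬¬p ⊕ q = min(1, 0.857 + 0.221) = min(1, 1.078) = 1.000
q ∧ (¬¬p ⊕ q) = min(0.221, 1.000) = 0.221
(q ∧ (¬¬p ⊕ q)) ∧ q = min(0.221, 0.221) = 0.221
((p ⊕ q) ∧ ¬r) ⊕ ((q ∧ (¬¬p ⊕ q)) ∧ q) = min(1, 0.764 + 0.221) = min(1, 0.985) = 0.985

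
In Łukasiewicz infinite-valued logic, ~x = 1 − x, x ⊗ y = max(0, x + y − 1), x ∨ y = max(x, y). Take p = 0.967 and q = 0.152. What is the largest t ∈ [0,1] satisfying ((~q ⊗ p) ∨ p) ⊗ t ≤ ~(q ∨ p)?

0.066

~q = 1 − 0.152 = 0.848
~q ⊗ p = max(0, 0.848 + 0.967 − 1) = max(0, 0.815) = 0.815
(~q ⊗ p) ∨ p = max(0.815, 0.967) = 0.967
So the left factor is (~q ⊗ p) ∨ p = 0.967.
q ∨ p = max(0.152, 0.967) = 0.967
~(q ∨ p) = 1 − 0.967 = 0.033
So the right-hand bound is ~(q ∨ p) = 0.033.
The residuum of the Łukasiewicz t-norm gives the supremum: min(1, 1 − 0.967 + 0.033).
1 − 0.967 + 0.033 = 0.066, so t = min(1, 0.066) = 0.066.
Check: 0.967 ⊗ 0.066 = max(0, 0.033) = 0.033 ≤ 0.033.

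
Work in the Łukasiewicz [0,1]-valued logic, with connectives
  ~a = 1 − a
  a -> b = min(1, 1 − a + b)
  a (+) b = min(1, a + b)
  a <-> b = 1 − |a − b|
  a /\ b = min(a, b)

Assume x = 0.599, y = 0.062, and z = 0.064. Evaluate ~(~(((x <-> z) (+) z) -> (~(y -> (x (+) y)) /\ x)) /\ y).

x <-> z = 1 − |0.599 − 0.064| = 1 − 0.535 = 0.465
(x <-> z) (+) z = min(1, 0.465 + 0.064) = min(1, 0.529) = 0.529
x (+) y = min(1, 0.599 + 0.062) = min(1, 0.661) = 0.661
y -> (x (+) y) = min(1, 1 − 0.062 + 0.661) = min(1, 1.599) = 1.000
~(y -> (x (+) y)) = 1 − 1.000 = 0.000
~(y -> (x (+) y)) /\ x = min(0.000, 0.599) = 0.000
((x <-> z) (+) z) -> (~(y -> (x (+) y)) /\ x) = min(1, 1 − 0.529 + 0.000) = min(1, 0.471) = 0.471
~(((x <-> z) (+) z) -> (~(y -> (x (+) y)) /\ x)) = 1 − 0.471 = 0.529
~(((x <-> z) (+) z) -> (~(y -> (x (+) y)) /\ x)) /\ y = min(0.529, 0.062) = 0.062
~(~(((x <-> z) (+) z) -> (~(y -> (x (+) y)) /\ x)) /\ y) = 1 − 0.062 = 0.938

0.938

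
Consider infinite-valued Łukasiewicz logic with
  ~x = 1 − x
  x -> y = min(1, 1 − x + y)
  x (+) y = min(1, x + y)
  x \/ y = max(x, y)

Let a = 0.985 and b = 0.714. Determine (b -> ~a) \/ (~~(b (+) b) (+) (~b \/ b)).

~a = 1 − 0.985 = 0.015
b -> ~a = min(1, 1 − 0.714 + 0.015) = min(1, 0.301) = 0.301
b (+) b = min(1, 0.714 + 0.714) = min(1, 1.428) = 1.000
~(b (+) b) = 1 − 1.000 = 0.000
~~(b (+) b) = 1 − 0.000 = 1.000
~b = 1 − 0.714 = 0.286
~b \/ b = max(0.286, 0.714) = 0.714
~~(b (+) b) (+) (~b \/ b) = min(1, 1.000 + 0.714) = min(1, 1.714) = 1.000
(b -> ~a) \/ (~~(b (+) b) (+) (~b \/ b)) = max(0.301, 1.000) = 1.000

1.000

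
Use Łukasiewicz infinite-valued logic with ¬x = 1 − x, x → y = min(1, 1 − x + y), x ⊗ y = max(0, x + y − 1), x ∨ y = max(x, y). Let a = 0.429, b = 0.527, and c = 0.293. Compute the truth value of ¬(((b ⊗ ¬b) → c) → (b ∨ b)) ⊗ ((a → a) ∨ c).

¬b = 1 − 0.527 = 0.473
b ⊗ ¬b = max(0, 0.527 + 0.473 − 1) = max(0, 0.000) = 0.000
(b ⊗ ¬b) → c = min(1, 1 − 0.000 + 0.293) = min(1, 1.293) = 1.000
b ∨ b = max(0.527, 0.527) = 0.527
((b ⊗ ¬b) → c) → (b ∨ b) = min(1, 1 − 1.000 + 0.527) = min(1, 0.527) = 0.527
¬(((b ⊗ ¬b) → c) → (b ∨ b)) = 1 − 0.527 = 0.473
a → a = min(1, 1 − 0.429 + 0.429) = min(1, 1.000) = 1.000
(a → a) ∨ c = max(1.000, 0.293) = 1.000
¬(((b ⊗ ¬b) → c) → (b ∨ b)) ⊗ ((a → a) ∨ c) = max(0, 0.473 + 1.000 − 1) = max(0, 0.473) = 0.473

0.473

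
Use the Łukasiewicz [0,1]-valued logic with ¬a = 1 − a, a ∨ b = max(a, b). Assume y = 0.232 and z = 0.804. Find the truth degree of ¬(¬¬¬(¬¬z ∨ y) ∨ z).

¬z = 1 − 0.804 = 0.196
¬¬z = 1 − 0.196 = 0.804
¬¬z ∨ y = max(0.804, 0.232) = 0.804
¬(¬¬z ∨ y) = 1 − 0.804 = 0.196
¬¬(¬¬z ∨ y) = 1 − 0.196 = 0.804
¬¬¬(¬¬z ∨ y) = 1 − 0.804 = 0.196
¬¬¬(¬¬z ∨ y) ∨ z = max(0.196, 0.804) = 0.804
¬(¬¬¬(¬¬z ∨ y) ∨ z) = 1 − 0.804 = 0.196

0.196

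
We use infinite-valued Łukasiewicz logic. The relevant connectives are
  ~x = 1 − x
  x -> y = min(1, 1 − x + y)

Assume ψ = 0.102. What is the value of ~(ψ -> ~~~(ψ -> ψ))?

ψ -> ψ = min(1, 1 − 0.102 + 0.102) = min(1, 1.000) = 1.000
~(ψ -> ψ) = 1 − 1.000 = 0.000
~~(ψ -> ψ) = 1 − 0.000 = 1.000
~~~(ψ -> ψ) = 1 − 1.000 = 0.000
ψ -> ~~~(ψ -> ψ) = min(1, 1 − 0.102 + 0.000) = min(1, 0.898) = 0.898
~(ψ -> ~~~(ψ -> ψ)) = 1 − 0.898 = 0.102

0.102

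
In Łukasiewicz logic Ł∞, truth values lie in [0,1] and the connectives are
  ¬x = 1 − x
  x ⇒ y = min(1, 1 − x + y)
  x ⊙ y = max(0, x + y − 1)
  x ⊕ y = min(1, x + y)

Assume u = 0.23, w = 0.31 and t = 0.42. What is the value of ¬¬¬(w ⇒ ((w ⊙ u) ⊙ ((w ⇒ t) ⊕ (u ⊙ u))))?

0.31

w ⊙ u = max(0, 0.31 + 0.23 − 1) = max(0, -0.46) = 0.00
w ⇒ t = min(1, 1 − 0.31 + 0.42) = min(1, 1.11) = 1.00
u ⊙ u = max(0, 0.23 + 0.23 − 1) = max(0, -0.54) = 0.00
(w ⇒ t) ⊕ (u ⊙ u) = min(1, 1.00 + 0.00) = min(1, 1.00) = 1.00
(w ⊙ u) ⊙ ((w ⇒ t) ⊕ (u ⊙ u)) = max(0, 0.00 + 1.00 − 1) = max(0, 0.00) = 0.00
w ⇒ ((w ⊙ u) ⊙ ((w ⇒ t) ⊕ (u ⊙ u))) = min(1, 1 − 0.31 + 0.00) = min(1, 0.69) = 0.69
¬(w ⇒ ((w ⊙ u) ⊙ ((w ⇒ t) ⊕ (u ⊙ u)))) = 1 − 0.69 = 0.31
¬¬(w ⇒ ((w ⊙ u) ⊙ ((w ⇒ t) ⊕ (u ⊙ u)))) = 1 − 0.31 = 0.69
¬¬¬(w ⇒ ((w ⊙ u) ⊙ ((w ⇒ t) ⊕ (u ⊙ u)))) = 1 − 0.69 = 0.31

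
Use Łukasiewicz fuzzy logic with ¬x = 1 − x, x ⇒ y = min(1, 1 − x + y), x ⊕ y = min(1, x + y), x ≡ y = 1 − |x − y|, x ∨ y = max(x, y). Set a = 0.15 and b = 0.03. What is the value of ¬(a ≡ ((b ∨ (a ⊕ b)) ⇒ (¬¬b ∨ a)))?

a ⊕ b = min(1, 0.15 + 0.03) = min(1, 0.18) = 0.18
b ∨ (a ⊕ b) = max(0.03, 0.18) = 0.18
¬b = 1 − 0.03 = 0.97
¬¬b = 1 − 0.97 = 0.03
¬¬b ∨ a = max(0.03, 0.15) = 0.15
(b ∨ (a ⊕ b)) ⇒ (¬¬b ∨ a) = min(1, 1 − 0.18 + 0.15) = min(1, 0.97) = 0.97
a ≡ ((b ∨ (a ⊕ b)) ⇒ (¬¬b ∨ a)) = 1 − |0.15 − 0.97| = 1 − 0.82 = 0.18
¬(a ≡ ((b ∨ (a ⊕ b)) ⇒ (¬¬b ∨ a))) = 1 − 0.18 = 0.82

0.82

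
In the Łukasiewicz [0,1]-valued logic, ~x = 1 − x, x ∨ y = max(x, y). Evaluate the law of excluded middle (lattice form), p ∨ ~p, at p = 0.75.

~p = 1 − 0.75 = 0.25
p ∨ ~p = max(0.75, 0.25) = 0.75
(The value 0.75 < 1 shows this instance is not satisfied; not a Ł∞-tautology — its value is max(a, 1−a).)

0.75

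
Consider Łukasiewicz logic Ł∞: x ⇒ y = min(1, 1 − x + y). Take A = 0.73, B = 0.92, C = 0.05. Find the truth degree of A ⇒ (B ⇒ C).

0.40

B ⇒ C = min(1, 1 − 0.92 + 0.05) = min(1, 0.13) = 0.13
A ⇒ (B ⇒ C) = min(1, 1 − 0.73 + 0.13) = min(1, 0.40) = 0.40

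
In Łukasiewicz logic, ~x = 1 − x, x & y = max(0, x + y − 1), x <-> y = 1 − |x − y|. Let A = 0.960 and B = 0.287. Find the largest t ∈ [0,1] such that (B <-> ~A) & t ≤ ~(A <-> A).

~A = 1 − 0.960 = 0.040
B <-> ~A = 1 − |0.287 − 0.040| = 1 − 0.247 = 0.753
So the left factor is B <-> ~A = 0.753.
A <-> A = 1 − |0.960 − 0.960| = 1 − 0.000 = 1.000
~(A <-> A) = 1 − 1.000 = 0.000
So the right-hand bound is ~(A <-> A) = 0.000.
The residuum of the Łukasiewicz t-norm gives the supremum: min(1, 1 − 0.753 + 0.000).
1 − 0.753 + 0.000 = 0.247, so t = min(1, 0.247) = 0.247.
Check: 0.753 & 0.247 = max(0, 0.000) = 0.000 ≤ 0.000.

0.247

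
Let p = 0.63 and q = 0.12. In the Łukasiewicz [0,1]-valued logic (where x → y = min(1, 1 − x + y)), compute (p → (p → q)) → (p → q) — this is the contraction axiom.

0.63

p → q = min(1, 1 − 0.63 + 0.12) = min(1, 0.49) = 0.49
p → (p → q) = min(1, 1 − 0.63 + 0.49) = min(1, 0.86) = 0.86
(p → (p → q)) → (p → q) = min(1, 1 − 0.86 + 0.49) = min(1, 0.63) = 0.63
(The value 0.63 < 1 shows this instance is not satisfied; fails in Ł∞ (the t-norm is not idempotent).)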